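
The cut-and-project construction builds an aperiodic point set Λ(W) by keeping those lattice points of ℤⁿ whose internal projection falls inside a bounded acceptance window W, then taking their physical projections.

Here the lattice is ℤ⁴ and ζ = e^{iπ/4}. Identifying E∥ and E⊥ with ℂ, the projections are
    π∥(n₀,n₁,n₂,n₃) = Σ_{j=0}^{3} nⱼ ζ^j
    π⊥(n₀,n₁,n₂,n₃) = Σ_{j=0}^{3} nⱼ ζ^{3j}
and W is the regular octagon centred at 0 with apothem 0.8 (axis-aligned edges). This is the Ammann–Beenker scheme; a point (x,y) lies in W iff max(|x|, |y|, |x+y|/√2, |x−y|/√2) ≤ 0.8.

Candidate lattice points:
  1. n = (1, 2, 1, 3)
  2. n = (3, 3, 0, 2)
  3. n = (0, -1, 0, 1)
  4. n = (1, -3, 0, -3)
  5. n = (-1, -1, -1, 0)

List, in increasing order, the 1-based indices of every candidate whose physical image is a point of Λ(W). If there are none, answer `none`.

5

Internal map: ζ^{3j} for j=0..3 gives (1,0), (−√2/2,√2/2), (0,−1), (√2/2,√2/2).
candidate 1: n = (1, 2, 1, 3) → π⊥ ≈ (+1.707107, +2.535534); max(|x|,|y|,|x±y|/√2) = 3.000000 > 0.8 ⇒ ∉ W
candidate 2: n = (3, 3, 0, 2) → π⊥ ≈ (+2.292893, +3.535534); max(|x|,|y|,|x±y|/√2) = 4.121320 > 0.8 ⇒ ∉ W
candidate 3: n = (0, -1, 0, 1) → π⊥ ≈ (+1.414214, +0.000000); max(|x|,|y|,|x±y|/√2) = 1.414214 > 0.8 ⇒ ∉ W
candidate 4: n = (1, -3, 0, -3) → π⊥ ≈ (+1.000000, -4.242641); max(|x|,|y|,|x±y|/√2) = 4.242641 > 0.8 ⇒ ∉ W
candidate 5: n = (-1, -1, -1, 0) → π⊥ ≈ (-0.292893, +0.292893); max(|x|,|y|,|x±y|/√2) = 0.414214 ≤ 0.8 ⇒ ∈ W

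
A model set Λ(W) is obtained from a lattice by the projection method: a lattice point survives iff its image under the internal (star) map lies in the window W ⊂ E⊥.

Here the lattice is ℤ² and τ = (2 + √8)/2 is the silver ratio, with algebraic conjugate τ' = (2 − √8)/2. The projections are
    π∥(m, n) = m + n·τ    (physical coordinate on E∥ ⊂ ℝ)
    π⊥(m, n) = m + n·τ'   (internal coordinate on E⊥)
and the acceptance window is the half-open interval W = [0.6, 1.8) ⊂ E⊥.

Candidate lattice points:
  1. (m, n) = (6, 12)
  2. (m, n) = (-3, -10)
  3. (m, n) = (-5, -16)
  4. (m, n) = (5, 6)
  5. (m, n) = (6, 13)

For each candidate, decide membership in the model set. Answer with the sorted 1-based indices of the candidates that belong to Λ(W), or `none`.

Compute τ' = (2−√8)/2 = -0.414214, so π⊥(m,n) = m -0.414214·n.
candidate 1: (m,n)=(6,12) → π∥ = 6+12·τ ≈ 34.970563, π⊥ = 6+12·τ' ≈ 1.029437 ∈ [0.6, 1.8) ⇒ IN Λ
candidate 2: (m,n)=(-3,-10) → π∥ = -3-10·τ ≈ -27.142136, π⊥ = -3-10·τ' ≈ 1.142136 ∈ [0.6, 1.8) ⇒ IN Λ
candidate 3: (m,n)=(-5,-16) → π∥ = -5-16·τ ≈ -43.627417, π⊥ = -5-16·τ' ≈ 1.627417 ∈ [0.6, 1.8) ⇒ IN Λ
candidate 4: (m,n)=(5,6) → π∥ = 5+6·τ ≈ 19.485281, π⊥ = 5+6·τ' ≈ 2.514719 ∉ [0.6, 1.8) ⇒ out
candidate 5: (m,n)=(6,13) → π∥ = 6+13·τ ≈ 37.384776, π⊥ = 6+13·τ' ≈ 0.615224 ∈ [0.6, 1.8) ⇒ IN Λ

1, 2, 3, 5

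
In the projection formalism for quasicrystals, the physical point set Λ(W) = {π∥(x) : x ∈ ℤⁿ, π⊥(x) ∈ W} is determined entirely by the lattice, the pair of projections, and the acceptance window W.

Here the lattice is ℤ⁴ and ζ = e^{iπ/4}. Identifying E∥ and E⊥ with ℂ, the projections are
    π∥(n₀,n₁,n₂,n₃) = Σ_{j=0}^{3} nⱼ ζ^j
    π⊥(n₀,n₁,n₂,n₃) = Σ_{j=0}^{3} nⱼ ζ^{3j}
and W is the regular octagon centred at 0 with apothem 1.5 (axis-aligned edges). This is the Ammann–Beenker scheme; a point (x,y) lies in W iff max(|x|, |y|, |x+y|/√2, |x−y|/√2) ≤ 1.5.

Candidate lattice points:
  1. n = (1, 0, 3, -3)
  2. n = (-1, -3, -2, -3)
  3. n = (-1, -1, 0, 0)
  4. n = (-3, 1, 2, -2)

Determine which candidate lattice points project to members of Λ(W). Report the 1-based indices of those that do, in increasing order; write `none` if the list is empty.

3

With ζ = e^{iπ/4} the internal vectors are ζ^0,ζ^3,ζ^6,ζ^9.
#1 (1, 0, 3, -3): internal (-1.1213, -5.1213); octagon support 5.1213 vs apothem 1.5 → ∉ W
#2 (-1, -3, -2, -3): internal (-1.0000, -2.2426); octagon support 2.2929 vs apothem 1.5 → ∉ W
#3 (-1, -1, 0, 0): internal (-0.2929, -0.7071); octagon support 0.7071 vs apothem 1.5 → ∈ W
#4 (-3, 1, 2, -2): internal (-5.1213, -2.7071); octagon support 5.5355 vs apothem 1.5 → ∉ W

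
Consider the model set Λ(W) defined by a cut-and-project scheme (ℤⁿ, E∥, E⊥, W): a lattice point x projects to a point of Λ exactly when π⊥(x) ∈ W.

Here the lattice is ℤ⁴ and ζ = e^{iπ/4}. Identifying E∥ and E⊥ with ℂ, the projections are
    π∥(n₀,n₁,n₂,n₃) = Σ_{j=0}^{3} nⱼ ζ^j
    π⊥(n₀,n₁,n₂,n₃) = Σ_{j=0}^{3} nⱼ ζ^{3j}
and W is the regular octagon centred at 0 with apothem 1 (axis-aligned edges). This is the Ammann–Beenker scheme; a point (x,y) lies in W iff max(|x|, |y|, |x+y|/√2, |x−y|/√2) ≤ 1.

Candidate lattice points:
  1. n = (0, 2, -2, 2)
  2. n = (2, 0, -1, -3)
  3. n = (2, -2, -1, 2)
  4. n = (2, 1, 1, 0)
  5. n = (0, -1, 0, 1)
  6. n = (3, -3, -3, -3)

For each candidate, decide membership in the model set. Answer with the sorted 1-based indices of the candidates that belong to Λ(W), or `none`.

none

Internal map: ζ^{3j} for j=0..3 gives (1,0), (−√2/2,√2/2), (0,−1), (√2/2,√2/2).
#1 (0, 2, -2, 2): internal (0.00000, 4.82843); octagon support 4.82843 vs apothem 1 → ∉ W
#2 (2, 0, -1, -3): internal (-0.12132, -1.12132); octagon support 1.12132 vs apothem 1 → ∉ W
#3 (2, -2, -1, 2): internal (4.82843, 1.00000); octagon support 4.82843 vs apothem 1 → ∉ W
#4 (2, 1, 1, 0): internal (1.29289, -0.29289); octagon support 1.29289 vs apothem 1 → ∉ W
#5 (0, -1, 0, 1): internal (1.41421, 0.00000); octagon support 1.41421 vs apothem 1 → ∉ W
#6 (3, -3, -3, -3): internal (3.00000, -1.24264); octagon support 3.00000 vs apothem 1 → ∉ W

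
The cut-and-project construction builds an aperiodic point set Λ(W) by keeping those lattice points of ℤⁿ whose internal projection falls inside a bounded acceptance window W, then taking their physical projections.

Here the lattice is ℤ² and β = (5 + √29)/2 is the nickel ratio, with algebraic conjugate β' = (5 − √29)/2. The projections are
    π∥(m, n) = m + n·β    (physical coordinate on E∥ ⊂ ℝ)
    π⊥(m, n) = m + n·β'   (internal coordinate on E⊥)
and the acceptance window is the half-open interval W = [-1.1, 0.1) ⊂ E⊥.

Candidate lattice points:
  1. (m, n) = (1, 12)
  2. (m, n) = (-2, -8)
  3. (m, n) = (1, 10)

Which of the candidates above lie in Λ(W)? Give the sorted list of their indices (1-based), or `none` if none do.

2, 3

β' = (5−√29)/2 ≈ -0.19258.
#1 (1,12): internal coord 1 + (12)·β' = -1.31099; -1.31099 ∉ [-1.1, 0.1) → out
#2 (-2,-8): internal coord -2 + (-8)·β' = -0.45934; -0.45934 ∈ [-1.1, 0.1) → IN Λ
#3 (1,10): internal coord 1 + (10)·β' = -0.92582; -0.92582 ∈ [-1.1, 0.1) → IN Λ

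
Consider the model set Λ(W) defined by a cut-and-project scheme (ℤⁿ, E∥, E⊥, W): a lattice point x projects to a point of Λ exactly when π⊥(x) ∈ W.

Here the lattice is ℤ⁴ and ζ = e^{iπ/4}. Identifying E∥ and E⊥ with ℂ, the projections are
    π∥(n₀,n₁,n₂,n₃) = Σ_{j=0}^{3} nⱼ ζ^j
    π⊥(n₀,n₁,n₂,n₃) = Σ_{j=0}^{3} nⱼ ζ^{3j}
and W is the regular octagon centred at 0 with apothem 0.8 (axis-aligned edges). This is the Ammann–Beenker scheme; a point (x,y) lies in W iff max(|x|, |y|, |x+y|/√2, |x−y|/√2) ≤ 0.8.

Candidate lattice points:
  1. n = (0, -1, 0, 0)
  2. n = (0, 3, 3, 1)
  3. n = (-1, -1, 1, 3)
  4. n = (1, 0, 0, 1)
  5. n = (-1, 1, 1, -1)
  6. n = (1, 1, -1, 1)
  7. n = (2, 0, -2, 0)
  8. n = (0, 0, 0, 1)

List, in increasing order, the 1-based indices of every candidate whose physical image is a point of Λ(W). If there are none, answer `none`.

With ζ = e^{iπ/4} the internal vectors are ζ^0,ζ^3,ζ^6,ζ^9.
candidate 1: n = (0, -1, 0, 0) → π⊥ ≈ (+0.70711, -0.70711); max(|x|,|y|,|x±y|/√2) = 1.00000 > 0.8 ⇒ ∉ W
candidate 2: n = (0, 3, 3, 1) → π⊥ ≈ (-1.41421, -0.17157); max(|x|,|y|,|x±y|/√2) = 1.41421 > 0.8 ⇒ ∉ W
candidate 3: n = (-1, -1, 1, 3) → π⊥ ≈ (+1.82843, +0.41421); max(|x|,|y|,|x±y|/√2) = 1.82843 > 0.8 ⇒ ∉ W
candidate 4: n = (1, 0, 0, 1) → π⊥ ≈ (+1.70711, +0.70711); max(|x|,|y|,|x±y|/√2) = 1.70711 > 0.8 ⇒ ∉ W
candidate 5: n = (-1, 1, 1, -1) → π⊥ ≈ (-2.41421, -1.00000); max(|x|,|y|,|x±y|/√2) = 2.41421 > 0.8 ⇒ ∉ W
candidate 6: n = (1, 1, -1, 1) → π⊥ ≈ (+1.00000, +2.41421); max(|x|,|y|,|x±y|/√2) = 2.41421 > 0.8 ⇒ ∉ W
candidate 7: n = (2, 0, -2, 0) → π⊥ ≈ (+2.00000, +2.00000); max(|x|,|y|,|x±y|/√2) = 2.82843 > 0.8 ⇒ ∉ W
candidate 8: n = (0, 0, 0, 1) → π⊥ ≈ (+0.70711, +0.70711); max(|x|,|y|,|x±y|/√2) = 1.00000 > 0.8 ⇒ ∉ W

none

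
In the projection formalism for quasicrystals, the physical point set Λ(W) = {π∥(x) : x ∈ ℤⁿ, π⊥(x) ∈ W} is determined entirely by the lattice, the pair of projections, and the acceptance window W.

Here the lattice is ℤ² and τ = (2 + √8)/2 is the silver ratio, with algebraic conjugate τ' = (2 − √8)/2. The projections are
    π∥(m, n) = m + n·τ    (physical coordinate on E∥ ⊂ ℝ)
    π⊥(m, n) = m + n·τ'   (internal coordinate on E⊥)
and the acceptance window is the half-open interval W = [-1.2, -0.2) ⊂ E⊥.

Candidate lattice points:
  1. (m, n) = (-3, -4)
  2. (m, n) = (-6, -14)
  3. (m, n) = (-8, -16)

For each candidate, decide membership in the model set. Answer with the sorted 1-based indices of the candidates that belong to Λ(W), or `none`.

2

Compute τ' = (2−√8)/2 = -0.4142, so π⊥(m,n) = m -0.4142·n.
candidate 1: (m,n)=(-3,-4) → π∥ = -3-4·τ ≈ -12.6569, π⊥ = -3-4·τ' ≈ -1.3431 ∉ [-1.2, -0.2) ⇒ out
candidate 2: (m,n)=(-6,-14) → π∥ = -6-14·τ ≈ -39.7990, π⊥ = -6-14·τ' ≈ -0.2010 ∈ [-1.2, -0.2) ⇒ IN Λ
candidate 3: (m,n)=(-8,-16) → π∥ = -8-16·τ ≈ -46.6274, π⊥ = -8-16·τ' ≈ -1.3726 ∉ [-1.2, -0.2) ⇒ out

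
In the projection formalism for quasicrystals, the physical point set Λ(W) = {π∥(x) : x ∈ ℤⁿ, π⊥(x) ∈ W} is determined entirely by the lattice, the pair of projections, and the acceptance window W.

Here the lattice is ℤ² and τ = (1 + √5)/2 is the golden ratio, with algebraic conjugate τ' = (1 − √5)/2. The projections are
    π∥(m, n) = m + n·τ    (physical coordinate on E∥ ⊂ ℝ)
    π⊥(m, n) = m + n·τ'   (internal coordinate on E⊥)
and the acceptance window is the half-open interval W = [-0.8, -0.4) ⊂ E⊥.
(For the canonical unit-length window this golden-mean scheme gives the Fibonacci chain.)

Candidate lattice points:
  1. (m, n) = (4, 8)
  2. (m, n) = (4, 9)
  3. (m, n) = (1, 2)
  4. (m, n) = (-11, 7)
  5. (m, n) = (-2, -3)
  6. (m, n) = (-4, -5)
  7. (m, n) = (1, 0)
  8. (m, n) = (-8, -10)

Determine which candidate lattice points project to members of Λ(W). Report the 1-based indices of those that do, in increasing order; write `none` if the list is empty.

Compute τ' = (1−√5)/2 = -0.6180, so π⊥(m,n) = m -0.6180·n.
candidate 1: (m,n)=(4,8) → π∥ = 4+8·τ ≈ 16.9443, π⊥ = 4+8·τ' ≈ -0.9443 ∉ [-0.8, -0.4) ⇒ out
candidate 2: (m,n)=(4,9) → π∥ = 4+9·τ ≈ 18.5623, π⊥ = 4+9·τ' ≈ -1.5623 ∉ [-0.8, -0.4) ⇒ out
candidate 3: (m,n)=(1,2) → π∥ = 1+2·τ ≈ 4.2361, π⊥ = 1+2·τ' ≈ -0.2361 ∉ [-0.8, -0.4) ⇒ out
candidate 4: (m,n)=(-11,7) → π∥ = -11+7·τ ≈ 0.3262, π⊥ = -11+7·τ' ≈ -15.3262 ∉ [-0.8, -0.4) ⇒ out
candidate 5: (m,n)=(-2,-3) → π∥ = -2-3·τ ≈ -6.8541, π⊥ = -2-3·τ' ≈ -0.1459 ∉ [-0.8, -0.4) ⇒ out
candidate 6: (m,n)=(-4,-5) → π∥ = -4-5·τ ≈ -12.0902, π⊥ = -4-5·τ' ≈ -0.9098 ∉ [-0.8, -0.4) ⇒ out
candidate 7: (m,n)=(1,0) → π∥ = 1+0·τ ≈ 1.0000, π⊥ = 1+0·τ' ≈ 1.0000 ∉ [-0.8, -0.4) ⇒ out
candidate 8: (m,n)=(-8,-10) → π∥ = -8-10·τ ≈ -24.1803, π⊥ = -8-10·τ' ≈ -1.8197 ∉ [-0.8, -0.4) ⇒ out

none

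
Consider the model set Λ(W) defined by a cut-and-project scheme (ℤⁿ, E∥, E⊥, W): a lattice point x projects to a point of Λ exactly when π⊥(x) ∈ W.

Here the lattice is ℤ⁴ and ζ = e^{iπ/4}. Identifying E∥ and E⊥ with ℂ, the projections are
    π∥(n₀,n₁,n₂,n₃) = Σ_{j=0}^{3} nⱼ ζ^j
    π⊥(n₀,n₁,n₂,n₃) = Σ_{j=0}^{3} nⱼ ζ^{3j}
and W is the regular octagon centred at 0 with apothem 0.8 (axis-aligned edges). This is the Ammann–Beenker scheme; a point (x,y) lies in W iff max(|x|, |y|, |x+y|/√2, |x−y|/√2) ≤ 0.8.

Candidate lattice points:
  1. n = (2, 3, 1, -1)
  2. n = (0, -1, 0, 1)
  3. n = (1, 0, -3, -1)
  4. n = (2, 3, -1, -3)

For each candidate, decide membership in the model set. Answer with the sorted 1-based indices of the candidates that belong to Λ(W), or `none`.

π⊥(n) = n₀ + n₁ζ³ + n₂ζ⁶ + n₃ζ⁹ where ζ = e^{iπ/4}.
#1 (2, 3, 1, -1): internal (-0.8284, 0.4142); octagon support 0.8787 vs apothem 0.8 → ∉ W
#2 (0, -1, 0, 1): internal (1.4142, 0.0000); octagon support 1.4142 vs apothem 0.8 → ∉ W
#3 (1, 0, -3, -1): internal (0.2929, 2.2929); octagon support 2.2929 vs apothem 0.8 → ∉ W
#4 (2, 3, -1, -3): internal (-2.2426, 1.0000); octagon support 2.2929 vs apothem 0.8 → ∉ W

none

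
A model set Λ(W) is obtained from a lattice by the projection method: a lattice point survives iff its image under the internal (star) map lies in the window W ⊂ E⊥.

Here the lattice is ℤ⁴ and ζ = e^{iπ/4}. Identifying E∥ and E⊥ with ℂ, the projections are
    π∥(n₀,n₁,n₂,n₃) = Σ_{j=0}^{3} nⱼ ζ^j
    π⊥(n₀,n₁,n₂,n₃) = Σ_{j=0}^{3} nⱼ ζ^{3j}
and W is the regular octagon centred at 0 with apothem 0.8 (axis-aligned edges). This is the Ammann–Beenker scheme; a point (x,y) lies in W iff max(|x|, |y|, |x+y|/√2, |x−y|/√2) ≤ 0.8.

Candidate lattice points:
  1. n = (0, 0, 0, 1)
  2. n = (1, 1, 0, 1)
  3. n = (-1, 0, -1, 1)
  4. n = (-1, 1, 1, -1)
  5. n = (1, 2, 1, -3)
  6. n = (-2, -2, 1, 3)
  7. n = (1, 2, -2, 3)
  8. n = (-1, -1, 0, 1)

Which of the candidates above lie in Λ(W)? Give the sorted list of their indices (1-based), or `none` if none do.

8

Internal map: ζ^{3j} for j=0..3 gives (1,0), (−√2/2,√2/2), (0,−1), (√2/2,√2/2).
#1 (0, 0, 0, 1): internal (0.7071, 0.7071); octagon support 1.0000 vs apothem 0.8 → ∉ W
#2 (1, 1, 0, 1): internal (1.0000, 1.4142); octagon support 1.7071 vs apothem 0.8 → ∉ W
#3 (-1, 0, -1, 1): internal (-0.2929, 1.7071); octagon support 1.7071 vs apothem 0.8 → ∉ W
#4 (-1, 1, 1, -1): internal (-2.4142, -1.0000); octagon support 2.4142 vs apothem 0.8 → ∉ W
#5 (1, 2, 1, -3): internal (-2.5355, -1.7071); octagon support 3.0000 vs apothem 0.8 → ∉ W
#6 (-2, -2, 1, 3): internal (1.5355, -0.2929); octagon support 1.5355 vs apothem 0.8 → ∉ W
#7 (1, 2, -2, 3): internal (1.7071, 5.5355); octagon support 5.5355 vs apothem 0.8 → ∉ W
#8 (-1, -1, 0, 1): internal (0.4142, 0.0000); octagon support 0.4142 vs apothem 0.8 → ∈ W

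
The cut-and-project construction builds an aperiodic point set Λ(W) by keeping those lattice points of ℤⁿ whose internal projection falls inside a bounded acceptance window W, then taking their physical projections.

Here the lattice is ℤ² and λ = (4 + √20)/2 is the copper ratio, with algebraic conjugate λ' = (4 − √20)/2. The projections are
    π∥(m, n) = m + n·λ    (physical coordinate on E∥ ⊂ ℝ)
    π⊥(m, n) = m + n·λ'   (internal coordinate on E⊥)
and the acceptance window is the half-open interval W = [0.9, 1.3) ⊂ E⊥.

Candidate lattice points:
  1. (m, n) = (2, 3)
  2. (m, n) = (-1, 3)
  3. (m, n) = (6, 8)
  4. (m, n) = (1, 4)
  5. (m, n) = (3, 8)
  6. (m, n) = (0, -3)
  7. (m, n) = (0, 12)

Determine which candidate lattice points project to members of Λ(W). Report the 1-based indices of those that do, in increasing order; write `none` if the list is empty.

1, 5

λ' = (4−√20)/2 ≈ -0.2361.
candidate 1: (m,n)=(2,3) → π∥ = 2+3·λ ≈ 14.7082, π⊥ = 2+3·λ' ≈ 1.2918 ∈ [0.9, 1.3) ⇒ IN Λ
candidate 2: (m,n)=(-1,3) → π∥ = -1+3·λ ≈ 11.7082, π⊥ = -1+3·λ' ≈ -1.7082 ∉ [0.9, 1.3) ⇒ out
candidate 3: (m,n)=(6,8) → π∥ = 6+8·λ ≈ 39.8885, π⊥ = 6+8·λ' ≈ 4.1115 ∉ [0.9, 1.3) ⇒ out
candidate 4: (m,n)=(1,4) → π∥ = 1+4·λ ≈ 17.9443, π⊥ = 1+4·λ' ≈ 0.0557 ∉ [0.9, 1.3) ⇒ out
candidate 5: (m,n)=(3,8) → π∥ = 3+8·λ ≈ 36.8885, π⊥ = 3+8·λ' ≈ 1.1115 ∈ [0.9, 1.3) ⇒ IN Λ
candidate 6: (m,n)=(0,-3) → π∥ = 0-3·λ ≈ -12.7082, π⊥ = 0-3·λ' ≈ 0.7082 ∉ [0.9, 1.3) ⇒ out
candidate 7: (m,n)=(0,12) → π∥ = 0+12·λ ≈ 50.8328, π⊥ = 0+12·λ' ≈ -2.8328 ∉ [0.9, 1.3) ⇒ out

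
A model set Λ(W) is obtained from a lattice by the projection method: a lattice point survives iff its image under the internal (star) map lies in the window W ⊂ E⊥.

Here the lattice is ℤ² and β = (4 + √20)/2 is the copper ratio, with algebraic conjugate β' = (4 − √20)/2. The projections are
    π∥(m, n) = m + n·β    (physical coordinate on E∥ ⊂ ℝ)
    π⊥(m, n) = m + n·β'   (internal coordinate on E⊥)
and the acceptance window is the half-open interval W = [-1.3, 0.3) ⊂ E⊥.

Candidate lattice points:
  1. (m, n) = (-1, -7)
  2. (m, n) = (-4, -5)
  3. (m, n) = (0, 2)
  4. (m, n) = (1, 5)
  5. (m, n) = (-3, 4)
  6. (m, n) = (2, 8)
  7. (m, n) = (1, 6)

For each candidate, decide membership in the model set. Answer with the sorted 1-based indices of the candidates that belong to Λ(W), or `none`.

β' = (4−√20)/2 ≈ -0.236068.
candidate 1: (m,n)=(-1,-7) → π∥ = -1-7·β ≈ -30.652476, π⊥ = -1-7·β' ≈ 0.652476 ∉ [-1.3, 0.3) ⇒ out
candidate 2: (m,n)=(-4,-5) → π∥ = -4-5·β ≈ -25.180340, π⊥ = -4-5·β' ≈ -2.819660 ∉ [-1.3, 0.3) ⇒ out
candidate 3: (m,n)=(0,2) → π∥ = 0+2·β ≈ 8.472136, π⊥ = 0+2·β' ≈ -0.472136 ∈ [-1.3, 0.3) ⇒ IN Λ
candidate 4: (m,n)=(1,5) → π∥ = 1+5·β ≈ 22.180340, π⊥ = 1+5·β' ≈ -0.180340 ∈ [-1.3, 0.3) ⇒ IN Λ
candidate 5: (m,n)=(-3,4) → π∥ = -3+4·β ≈ 13.944272, π⊥ = -3+4·β' ≈ -3.944272 ∉ [-1.3, 0.3) ⇒ out
candidate 6: (m,n)=(2,8) → π∥ = 2+8·β ≈ 35.888544, π⊥ = 2+8·β' ≈ 0.111456 ∈ [-1.3, 0.3) ⇒ IN Λ
candidate 7: (m,n)=(1,6) → π∥ = 1+6·β ≈ 26.416408, π⊥ = 1+6·β' ≈ -0.416408 ∈ [-1.3, 0.3) ⇒ IN Λ

3, 4, 6, 7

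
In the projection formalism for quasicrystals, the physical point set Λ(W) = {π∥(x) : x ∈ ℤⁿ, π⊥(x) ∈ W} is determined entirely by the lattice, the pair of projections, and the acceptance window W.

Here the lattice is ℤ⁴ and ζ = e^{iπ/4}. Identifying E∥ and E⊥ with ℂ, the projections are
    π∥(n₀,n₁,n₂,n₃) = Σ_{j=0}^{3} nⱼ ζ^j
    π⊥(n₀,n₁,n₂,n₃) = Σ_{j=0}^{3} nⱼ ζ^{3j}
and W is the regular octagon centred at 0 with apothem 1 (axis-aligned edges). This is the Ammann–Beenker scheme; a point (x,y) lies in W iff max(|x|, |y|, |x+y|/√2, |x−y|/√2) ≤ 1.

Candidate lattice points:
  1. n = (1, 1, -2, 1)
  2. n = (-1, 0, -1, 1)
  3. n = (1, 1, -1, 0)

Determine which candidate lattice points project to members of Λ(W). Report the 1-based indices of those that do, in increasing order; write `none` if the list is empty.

none

Internal map: ζ^{3j} for j=0..3 gives (1,0), (−√2/2,√2/2), (0,−1), (√2/2,√2/2).
#1 (1, 1, -2, 1): internal (1.000000, 3.414214); octagon support 3.414214 vs apothem 1 → ∉ W
#2 (-1, 0, -1, 1): internal (-0.292893, 1.707107); octagon support 1.707107 vs apothem 1 → ∉ W
#3 (1, 1, -1, 0): internal (0.292893, 1.707107); octagon support 1.707107 vs apothem 1 → ∉ W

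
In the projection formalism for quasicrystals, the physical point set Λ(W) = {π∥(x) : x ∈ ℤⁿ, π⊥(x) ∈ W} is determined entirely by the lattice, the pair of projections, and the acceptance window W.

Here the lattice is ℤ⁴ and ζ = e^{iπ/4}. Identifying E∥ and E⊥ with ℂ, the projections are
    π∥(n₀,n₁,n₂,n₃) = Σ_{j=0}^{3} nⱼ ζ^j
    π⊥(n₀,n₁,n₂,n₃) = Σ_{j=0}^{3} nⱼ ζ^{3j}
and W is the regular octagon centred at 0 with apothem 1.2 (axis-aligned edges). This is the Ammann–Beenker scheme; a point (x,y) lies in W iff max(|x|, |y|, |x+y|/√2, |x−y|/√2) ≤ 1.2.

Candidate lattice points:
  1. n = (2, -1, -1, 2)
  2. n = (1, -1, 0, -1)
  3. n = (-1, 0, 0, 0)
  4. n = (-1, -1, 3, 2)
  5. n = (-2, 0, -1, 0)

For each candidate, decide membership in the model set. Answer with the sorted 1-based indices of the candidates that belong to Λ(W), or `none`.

π⊥(n) = n₀ + n₁ζ³ + n₂ζ⁶ + n₃ζ⁹ where ζ = e^{iπ/4}.
#1 (2, -1, -1, 2): internal (4.1213, 1.7071); octagon support 4.1213 vs apothem 1.2 → ∉ W
#2 (1, -1, 0, -1): internal (1.0000, -1.4142); octagon support 1.7071 vs apothem 1.2 → ∉ W
#3 (-1, 0, 0, 0): internal (-1.0000, 0.0000); octagon support 1.0000 vs apothem 1.2 → ∈ W
#4 (-1, -1, 3, 2): internal (1.1213, -2.2929); octagon support 2.4142 vs apothem 1.2 → ∉ W
#5 (-2, 0, -1, 0): internal (-2.0000, 1.0000); octagon support 2.1213 vs apothem 1.2 → ∉ W

3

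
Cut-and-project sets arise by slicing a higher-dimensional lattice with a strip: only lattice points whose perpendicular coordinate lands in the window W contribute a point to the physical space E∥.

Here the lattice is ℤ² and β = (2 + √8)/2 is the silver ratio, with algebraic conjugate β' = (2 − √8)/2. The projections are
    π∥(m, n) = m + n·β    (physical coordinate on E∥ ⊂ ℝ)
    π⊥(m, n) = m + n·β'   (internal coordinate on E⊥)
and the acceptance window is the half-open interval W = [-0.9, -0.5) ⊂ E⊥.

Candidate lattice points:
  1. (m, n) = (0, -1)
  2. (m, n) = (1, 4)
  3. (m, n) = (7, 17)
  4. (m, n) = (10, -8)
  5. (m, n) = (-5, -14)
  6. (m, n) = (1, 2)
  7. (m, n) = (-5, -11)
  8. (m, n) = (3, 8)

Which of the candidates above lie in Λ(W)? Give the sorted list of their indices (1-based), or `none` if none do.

β' = (2−√8)/2 ≈ -0.41421.
#1 (0,-1): internal coord 0 + (-1)·β' = +0.41421; +0.41421 ∉ [-0.9, -0.5) → out
#2 (1,4): internal coord 1 + (4)·β' = -0.65685; -0.65685 ∈ [-0.9, -0.5) → IN Λ
#3 (7,17): internal coord 7 + (17)·β' = -0.04163; -0.04163 ∉ [-0.9, -0.5) → out
#4 (10,-8): internal coord 10 + (-8)·β' = +13.31371; +13.31371 ∉ [-0.9, -0.5) → out
#5 (-5,-14): internal coord -5 + (-14)·β' = +0.79899; +0.79899 ∉ [-0.9, -0.5) → out
#6 (1,2): internal coord 1 + (2)·β' = +0.17157; +0.17157 ∉ [-0.9, -0.5) → out
#7 (-5,-11): internal coord -5 + (-11)·β' = -0.44365; -0.44365 ∉ [-0.9, -0.5) → out
#8 (3,8): internal coord 3 + (8)·β' = -0.31371; -0.31371 ∉ [-0.9, -0.5) → out

2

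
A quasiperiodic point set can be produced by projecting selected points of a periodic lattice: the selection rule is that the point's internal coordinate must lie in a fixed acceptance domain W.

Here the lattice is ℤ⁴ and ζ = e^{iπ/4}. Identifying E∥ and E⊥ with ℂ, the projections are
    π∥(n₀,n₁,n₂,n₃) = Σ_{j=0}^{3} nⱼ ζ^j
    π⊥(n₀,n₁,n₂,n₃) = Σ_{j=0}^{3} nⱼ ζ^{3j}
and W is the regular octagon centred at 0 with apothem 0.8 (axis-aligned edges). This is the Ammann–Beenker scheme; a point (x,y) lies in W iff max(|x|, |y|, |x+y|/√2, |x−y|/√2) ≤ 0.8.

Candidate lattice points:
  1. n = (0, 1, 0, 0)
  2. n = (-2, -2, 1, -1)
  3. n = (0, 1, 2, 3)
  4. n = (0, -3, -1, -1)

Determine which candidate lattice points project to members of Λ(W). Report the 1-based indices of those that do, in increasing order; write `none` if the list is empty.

none

With ζ = e^{iπ/4} the internal vectors are ζ^0,ζ^3,ζ^6,ζ^9.
candidate 1: n = (0, 1, 0, 0) → π⊥ ≈ (-0.707107, +0.707107); max(|x|,|y|,|x±y|/√2) = 1.000000 > 0.8 ⇒ ∉ W
candidate 2: n = (-2, -2, 1, -1) → π⊥ ≈ (-1.292893, -3.121320); max(|x|,|y|,|x±y|/√2) = 3.121320 > 0.8 ⇒ ∉ W
candidate 3: n = (0, 1, 2, 3) → π⊥ ≈ (+1.414214, +0.828427); max(|x|,|y|,|x±y|/√2) = 1.585786 > 0.8 ⇒ ∉ W
candidate 4: n = (0, -3, -1, -1) → π⊥ ≈ (+1.414214, -1.828427); max(|x|,|y|,|x±y|/√2) = 2.292893 > 0.8 ⇒ ∉ W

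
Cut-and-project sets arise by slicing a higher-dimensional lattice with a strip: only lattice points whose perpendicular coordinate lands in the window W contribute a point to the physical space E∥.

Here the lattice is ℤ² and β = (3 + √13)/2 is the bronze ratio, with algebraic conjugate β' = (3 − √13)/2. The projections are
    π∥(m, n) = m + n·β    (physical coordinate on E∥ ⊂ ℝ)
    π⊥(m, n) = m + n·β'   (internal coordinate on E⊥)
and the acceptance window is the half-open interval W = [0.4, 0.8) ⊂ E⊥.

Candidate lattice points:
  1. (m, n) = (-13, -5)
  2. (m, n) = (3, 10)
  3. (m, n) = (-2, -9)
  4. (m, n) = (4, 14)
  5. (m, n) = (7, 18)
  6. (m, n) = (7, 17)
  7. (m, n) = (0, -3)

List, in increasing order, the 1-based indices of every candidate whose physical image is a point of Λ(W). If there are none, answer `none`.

3

Numerically β ≈ 3.3028 and β' = −1/β ≈ -0.3028.
#1 (-13,-5): internal coord -13 + (-5)·β' = -11.4861; -11.4861 ∉ [0.4, 0.8) → out
#2 (3,10): internal coord 3 + (10)·β' = -0.0278; -0.0278 ∉ [0.4, 0.8) → out
#3 (-2,-9): internal coord -2 + (-9)·β' = +0.7250; +0.7250 ∈ [0.4, 0.8) → IN Λ
#4 (4,14): internal coord 4 + (14)·β' = -0.2389; -0.2389 ∉ [0.4, 0.8) → out
#5 (7,18): internal coord 7 + (18)·β' = +1.5500; +1.5500 ∉ [0.4, 0.8) → out
#6 (7,17): internal coord 7 + (17)·β' = +1.8528; +1.8528 ∉ [0.4, 0.8) → out
#7 (0,-3): internal coord 0 + (-3)·β' = +0.9083; +0.9083 ∉ [0.4, 0.8) → out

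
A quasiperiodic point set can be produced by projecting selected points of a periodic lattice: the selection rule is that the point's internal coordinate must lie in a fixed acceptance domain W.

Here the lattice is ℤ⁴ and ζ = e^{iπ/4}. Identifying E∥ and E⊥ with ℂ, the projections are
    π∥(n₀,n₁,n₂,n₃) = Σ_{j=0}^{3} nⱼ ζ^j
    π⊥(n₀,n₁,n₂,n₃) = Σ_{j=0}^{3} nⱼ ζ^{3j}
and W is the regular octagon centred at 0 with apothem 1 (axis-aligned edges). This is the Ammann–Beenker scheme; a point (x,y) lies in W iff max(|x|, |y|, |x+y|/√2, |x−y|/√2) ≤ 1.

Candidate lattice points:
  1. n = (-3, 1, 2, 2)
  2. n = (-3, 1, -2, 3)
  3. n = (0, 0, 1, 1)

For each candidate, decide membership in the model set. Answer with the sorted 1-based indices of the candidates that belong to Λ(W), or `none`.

π⊥(n) = n₀ + n₁ζ³ + n₂ζ⁶ + n₃ζ⁹ where ζ = e^{iπ/4}.
#1 (-3, 1, 2, 2): internal (-2.2929, 0.1213); octagon support 2.2929 vs apothem 1 → ∉ W
#2 (-3, 1, -2, 3): internal (-1.5858, 4.8284); octagon support 4.8284 vs apothem 1 → ∉ W
#3 (0, 0, 1, 1): internal (0.7071, -0.2929); octagon support 0.7071 vs apothem 1 → ∈ W

3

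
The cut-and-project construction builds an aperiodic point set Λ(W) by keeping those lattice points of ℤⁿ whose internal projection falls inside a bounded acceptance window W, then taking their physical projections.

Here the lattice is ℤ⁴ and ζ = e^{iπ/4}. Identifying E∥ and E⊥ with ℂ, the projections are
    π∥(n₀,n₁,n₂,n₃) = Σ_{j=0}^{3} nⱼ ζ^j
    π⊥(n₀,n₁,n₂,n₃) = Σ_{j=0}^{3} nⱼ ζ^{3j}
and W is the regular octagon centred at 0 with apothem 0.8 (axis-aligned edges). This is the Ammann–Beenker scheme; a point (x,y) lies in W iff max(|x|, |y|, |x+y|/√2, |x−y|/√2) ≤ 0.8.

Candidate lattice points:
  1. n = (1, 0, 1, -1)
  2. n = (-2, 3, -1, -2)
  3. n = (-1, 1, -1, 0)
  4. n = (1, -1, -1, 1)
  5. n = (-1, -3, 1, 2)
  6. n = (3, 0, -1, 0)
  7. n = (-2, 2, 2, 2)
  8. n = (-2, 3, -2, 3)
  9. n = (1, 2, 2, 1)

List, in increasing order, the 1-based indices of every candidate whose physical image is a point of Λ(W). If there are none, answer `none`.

Internal map: ζ^{3j} for j=0..3 gives (1,0), (−√2/2,√2/2), (0,−1), (√2/2,√2/2).
#1 (1, 0, 1, -1): internal (0.292893, -1.707107); octagon support 1.707107 vs apothem 0.8 → ∉ W
#2 (-2, 3, -1, -2): internal (-5.535534, 1.707107); octagon support 5.535534 vs apothem 0.8 → ∉ W
#3 (-1, 1, -1, 0): internal (-1.707107, 1.707107); octagon support 2.414214 vs apothem 0.8 → ∉ W
#4 (1, -1, -1, 1): internal (2.414214, 1.000000); octagon support 2.414214 vs apothem 0.8 → ∉ W
#5 (-1, -3, 1, 2): internal (2.535534, -1.707107); octagon support 3.000000 vs apothem 0.8 → ∉ W
#6 (3, 0, -1, 0): internal (3.000000, 1.000000); octagon support 3.000000 vs apothem 0.8 → ∉ W
#7 (-2, 2, 2, 2): internal (-2.000000, 0.828427); octagon support 2.000000 vs apothem 0.8 → ∉ W
#8 (-2, 3, -2, 3): internal (-2.000000, 6.242641); octagon support 6.242641 vs apothem 0.8 → ∉ W
#9 (1, 2, 2, 1): internal (0.292893, 0.121320); octagon support 0.292893 vs apothem 0.8 → ∈ W

9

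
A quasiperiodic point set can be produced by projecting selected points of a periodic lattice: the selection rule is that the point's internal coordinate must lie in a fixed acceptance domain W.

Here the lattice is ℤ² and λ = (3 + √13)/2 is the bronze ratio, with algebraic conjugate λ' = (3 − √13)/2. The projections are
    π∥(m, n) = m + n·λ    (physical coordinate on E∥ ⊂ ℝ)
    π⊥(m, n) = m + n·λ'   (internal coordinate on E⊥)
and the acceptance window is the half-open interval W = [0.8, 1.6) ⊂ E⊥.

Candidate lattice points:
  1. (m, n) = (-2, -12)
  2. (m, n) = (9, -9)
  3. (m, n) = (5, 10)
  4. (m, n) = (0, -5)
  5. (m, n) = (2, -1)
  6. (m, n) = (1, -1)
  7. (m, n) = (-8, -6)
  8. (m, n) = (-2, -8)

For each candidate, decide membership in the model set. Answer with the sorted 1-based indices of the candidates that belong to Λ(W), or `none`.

4, 6

Compute λ' = (3−√13)/2 = -0.302776, so π⊥(m,n) = m -0.302776·n.
candidate 1: (m,n)=(-2,-12) → π∥ = -2-12·λ ≈ -41.633308, π⊥ = -2-12·λ' ≈ 1.633308 ∉ [0.8, 1.6) ⇒ out
candidate 2: (m,n)=(9,-9) → π∥ = 9-9·λ ≈ -20.724981, π⊥ = 9-9·λ' ≈ 11.724981 ∉ [0.8, 1.6) ⇒ out
candidate 3: (m,n)=(5,10) → π∥ = 5+10·λ ≈ 38.027756, π⊥ = 5+10·λ' ≈ 1.972244 ∉ [0.8, 1.6) ⇒ out
candidate 4: (m,n)=(0,-5) → π∥ = 0-5·λ ≈ -16.513878, π⊥ = 0-5·λ' ≈ 1.513878 ∈ [0.8, 1.6) ⇒ IN Λ
candidate 5: (m,n)=(2,-1) → π∥ = 2-1·λ ≈ -1.302776, π⊥ = 2-1·λ' ≈ 2.302776 ∉ [0.8, 1.6) ⇒ out
candidate 6: (m,n)=(1,-1) → π∥ = 1-1·λ ≈ -2.302776, π⊥ = 1-1·λ' ≈ 1.302776 ∈ [0.8, 1.6) ⇒ IN Λ
candidate 7: (m,n)=(-8,-6) → π∥ = -8-6·λ ≈ -27.816654, π⊥ = -8-6·λ' ≈ -6.183346 ∉ [0.8, 1.6) ⇒ out
candidate 8: (m,n)=(-2,-8) → π∥ = -2-8·λ ≈ -28.422205, π⊥ = -2-8·λ' ≈ 0.422205 ∉ [0.8, 1.6) ⇒ out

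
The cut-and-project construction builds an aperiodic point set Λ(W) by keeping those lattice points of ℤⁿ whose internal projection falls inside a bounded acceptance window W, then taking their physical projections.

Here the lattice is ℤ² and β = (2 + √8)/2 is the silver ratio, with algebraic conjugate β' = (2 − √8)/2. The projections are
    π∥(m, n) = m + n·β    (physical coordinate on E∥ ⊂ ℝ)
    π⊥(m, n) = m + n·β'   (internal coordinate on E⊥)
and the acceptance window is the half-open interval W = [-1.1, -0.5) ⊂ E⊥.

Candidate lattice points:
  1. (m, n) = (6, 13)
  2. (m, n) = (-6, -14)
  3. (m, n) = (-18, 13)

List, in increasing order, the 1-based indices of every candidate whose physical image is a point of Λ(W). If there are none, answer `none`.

Compute β' = (2−√8)/2 = -0.41421, so π⊥(m,n) = m -0.41421·n.
candidate 1: (m,n)=(6,13) → π∥ = 6+13·β ≈ 37.38478, π⊥ = 6+13·β' ≈ 0.61522 ∉ [-1.1, -0.5) ⇒ out
candidate 2: (m,n)=(-6,-14) → π∥ = -6-14·β ≈ -39.79899, π⊥ = -6-14·β' ≈ -0.20101 ∉ [-1.1, -0.5) ⇒ out
candidate 3: (m,n)=(-18,13) → π∥ = -18+13·β ≈ 13.38478, π⊥ = -18+13·β' ≈ -23.38478 ∉ [-1.1, -0.5) ⇒ out

none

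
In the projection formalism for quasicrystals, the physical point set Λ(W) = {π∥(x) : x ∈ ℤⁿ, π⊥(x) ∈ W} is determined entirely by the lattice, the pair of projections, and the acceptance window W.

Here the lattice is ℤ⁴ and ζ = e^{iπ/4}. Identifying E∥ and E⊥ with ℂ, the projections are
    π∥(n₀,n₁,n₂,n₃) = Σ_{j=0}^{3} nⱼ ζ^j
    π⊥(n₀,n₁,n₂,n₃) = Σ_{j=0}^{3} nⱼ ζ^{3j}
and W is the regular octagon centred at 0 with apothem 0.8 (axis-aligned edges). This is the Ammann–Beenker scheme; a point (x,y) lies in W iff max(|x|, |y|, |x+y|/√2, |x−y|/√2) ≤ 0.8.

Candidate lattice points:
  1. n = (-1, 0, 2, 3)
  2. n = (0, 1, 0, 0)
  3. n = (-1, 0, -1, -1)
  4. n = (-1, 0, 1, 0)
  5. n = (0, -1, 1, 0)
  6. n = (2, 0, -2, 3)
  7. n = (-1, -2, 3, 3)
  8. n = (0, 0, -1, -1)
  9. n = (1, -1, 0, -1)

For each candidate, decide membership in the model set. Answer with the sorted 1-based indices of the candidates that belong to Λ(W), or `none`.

Internal map: ζ^{3j} for j=0..3 gives (1,0), (−√2/2,√2/2), (0,−1), (√2/2,√2/2).
#1 (-1, 0, 2, 3): internal (1.12132, 0.12132); octagon support 1.12132 vs apothem 0.8 → ∉ W
#2 (0, 1, 0, 0): internal (-0.70711, 0.70711); octagon support 1.00000 vs apothem 0.8 → ∉ W
#3 (-1, 0, -1, -1): internal (-1.70711, 0.29289); octagon support 1.70711 vs apothem 0.8 → ∉ W
#4 (-1, 0, 1, 0): internal (-1.00000, -1.00000); octagon support 1.41421 vs apothem 0.8 → ∉ W
#5 (0, -1, 1, 0): internal (0.70711, -1.70711); octagon support 1.70711 vs apothem 0.8 → ∉ W
#6 (2, 0, -2, 3): internal (4.12132, 4.12132); octagon support 5.82843 vs apothem 0.8 → ∉ W
#7 (-1, -2, 3, 3): internal (2.53553, -2.29289); octagon support 3.41421 vs apothem 0.8 → ∉ W
#8 (0, 0, -1, -1): internal (-0.70711, 0.29289); octagon support 0.70711 vs apothem 0.8 → ∈ W
#9 (1, -1, 0, -1): internal (1.00000, -1.41421); octagon support 1.70711 vs apothem 0.8 → ∉ W

8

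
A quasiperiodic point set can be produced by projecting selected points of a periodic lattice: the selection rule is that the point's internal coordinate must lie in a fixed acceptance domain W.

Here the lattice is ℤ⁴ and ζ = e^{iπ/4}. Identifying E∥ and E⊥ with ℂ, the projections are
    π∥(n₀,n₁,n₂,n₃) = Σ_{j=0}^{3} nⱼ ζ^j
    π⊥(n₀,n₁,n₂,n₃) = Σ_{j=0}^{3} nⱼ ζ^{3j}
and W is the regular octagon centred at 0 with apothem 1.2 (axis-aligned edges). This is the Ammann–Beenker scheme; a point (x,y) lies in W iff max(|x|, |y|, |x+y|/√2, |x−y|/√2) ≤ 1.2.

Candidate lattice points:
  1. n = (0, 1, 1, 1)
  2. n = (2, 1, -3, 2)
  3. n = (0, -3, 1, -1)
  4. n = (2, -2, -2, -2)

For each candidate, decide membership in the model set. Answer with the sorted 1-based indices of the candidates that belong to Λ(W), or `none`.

Internal map: ζ^{3j} for j=0..3 gives (1,0), (−√2/2,√2/2), (0,−1), (√2/2,√2/2).
#1 (0, 1, 1, 1): internal (0.000000, 0.414214); octagon support 0.414214 vs apothem 1.2 → ∈ W
#2 (2, 1, -3, 2): internal (2.707107, 5.121320); octagon support 5.535534 vs apothem 1.2 → ∉ W
#3 (0, -3, 1, -1): internal (1.414214, -3.828427); octagon support 3.828427 vs apothem 1.2 → ∉ W
#4 (2, -2, -2, -2): internal (2.000000, -0.828427); octagon support 2.000000 vs apothem 1.2 → ∉ W

1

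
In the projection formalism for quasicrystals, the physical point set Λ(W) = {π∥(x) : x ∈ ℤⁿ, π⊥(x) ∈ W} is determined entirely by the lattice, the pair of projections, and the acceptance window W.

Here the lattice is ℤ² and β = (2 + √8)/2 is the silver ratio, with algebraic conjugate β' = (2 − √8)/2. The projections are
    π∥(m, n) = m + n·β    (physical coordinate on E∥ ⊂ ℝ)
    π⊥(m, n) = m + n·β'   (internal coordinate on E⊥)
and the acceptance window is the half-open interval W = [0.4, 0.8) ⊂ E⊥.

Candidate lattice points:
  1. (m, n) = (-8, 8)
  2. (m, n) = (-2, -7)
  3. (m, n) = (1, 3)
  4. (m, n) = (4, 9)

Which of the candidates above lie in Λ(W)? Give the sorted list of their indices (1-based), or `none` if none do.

Compute β' = (2−√8)/2 = -0.414214, so π⊥(m,n) = m -0.414214·n.
#1 (-8,8): internal coord -8 + (8)·β' = -11.313708; -11.313708 ∉ [0.4, 0.8) → out
#2 (-2,-7): internal coord -2 + (-7)·β' = +0.899495; +0.899495 ∉ [0.4, 0.8) → out
#3 (1,3): internal coord 1 + (3)·β' = -0.242641; -0.242641 ∉ [0.4, 0.8) → out
#4 (4,9): internal coord 4 + (9)·β' = +0.272078; +0.272078 ∉ [0.4, 0.8) → out

none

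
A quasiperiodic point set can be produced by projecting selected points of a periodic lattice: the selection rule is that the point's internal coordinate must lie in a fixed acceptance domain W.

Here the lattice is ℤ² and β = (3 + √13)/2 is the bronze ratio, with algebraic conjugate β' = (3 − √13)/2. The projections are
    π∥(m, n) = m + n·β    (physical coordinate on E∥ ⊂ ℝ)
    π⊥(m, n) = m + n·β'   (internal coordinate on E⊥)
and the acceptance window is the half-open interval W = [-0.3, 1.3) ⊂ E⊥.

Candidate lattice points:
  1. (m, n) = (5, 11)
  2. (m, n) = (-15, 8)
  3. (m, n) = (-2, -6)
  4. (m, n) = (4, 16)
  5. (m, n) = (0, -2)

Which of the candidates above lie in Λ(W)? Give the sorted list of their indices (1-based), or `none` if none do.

3, 5

β' = (3−√13)/2 ≈ -0.3028.
#1 (5,11): internal coord 5 + (11)·β' = +1.6695; +1.6695 ∉ [-0.3, 1.3) → out
#2 (-15,8): internal coord -15 + (8)·β' = -17.4222; -17.4222 ∉ [-0.3, 1.3) → out
#3 (-2,-6): internal coord -2 + (-6)·β' = -0.1833; -0.1833 ∈ [-0.3, 1.3) → IN Λ
#4 (4,16): internal coord 4 + (16)·β' = -0.8444; -0.8444 ∉ [-0.3, 1.3) → out
#5 (0,-2): internal coord 0 + (-2)·β' = +0.6056; +0.6056 ∈ [-0.3, 1.3) → IN Λ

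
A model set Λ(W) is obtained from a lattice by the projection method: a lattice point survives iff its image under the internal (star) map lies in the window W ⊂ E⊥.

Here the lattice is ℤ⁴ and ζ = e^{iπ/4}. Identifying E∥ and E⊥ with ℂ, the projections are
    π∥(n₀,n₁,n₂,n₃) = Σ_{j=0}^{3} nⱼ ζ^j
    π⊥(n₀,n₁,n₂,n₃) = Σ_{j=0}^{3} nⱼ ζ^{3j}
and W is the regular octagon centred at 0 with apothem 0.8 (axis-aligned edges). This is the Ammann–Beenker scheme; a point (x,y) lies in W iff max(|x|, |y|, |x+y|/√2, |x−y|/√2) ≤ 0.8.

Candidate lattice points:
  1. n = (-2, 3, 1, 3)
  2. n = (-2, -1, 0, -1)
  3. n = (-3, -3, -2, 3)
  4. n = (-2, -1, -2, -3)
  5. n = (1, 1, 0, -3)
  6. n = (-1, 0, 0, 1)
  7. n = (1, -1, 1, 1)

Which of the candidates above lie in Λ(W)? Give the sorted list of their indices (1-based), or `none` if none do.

Internal map: ζ^{3j} for j=0..3 gives (1,0), (−√2/2,√2/2), (0,−1), (√2/2,√2/2).
candidate 1: n = (-2, 3, 1, 3) → π⊥ ≈ (-2.00000, +3.24264); max(|x|,|y|,|x±y|/√2) = 3.70711 > 0.8 ⇒ ∉ W
candidate 2: n = (-2, -1, 0, -1) → π⊥ ≈ (-2.00000, -1.41421); max(|x|,|y|,|x±y|/√2) = 2.41421 > 0.8 ⇒ ∉ W
candidate 3: n = (-3, -3, -2, 3) → π⊥ ≈ (+1.24264, +2.00000); max(|x|,|y|,|x±y|/√2) = 2.29289 > 0.8 ⇒ ∉ W
candidate 4: n = (-2, -1, -2, -3) → π⊥ ≈ (-3.41421, -0.82843); max(|x|,|y|,|x±y|/√2) = 3.41421 > 0.8 ⇒ ∉ W
candidate 5: n = (1, 1, 0, -3) → π⊥ ≈ (-1.82843, -1.41421); max(|x|,|y|,|x±y|/√2) = 2.29289 > 0.8 ⇒ ∉ W
candidate 6: n = (-1, 0, 0, 1) → π⊥ ≈ (-0.29289, +0.70711); max(|x|,|y|,|x±y|/√2) = 0.70711 ≤ 0.8 ⇒ ∈ W
candidate 7: n = (1, -1, 1, 1) → π⊥ ≈ (+2.41421, -1.00000); max(|x|,|y|,|x±y|/√2) = 2.41421 > 0.8 ⇒ ∉ W

6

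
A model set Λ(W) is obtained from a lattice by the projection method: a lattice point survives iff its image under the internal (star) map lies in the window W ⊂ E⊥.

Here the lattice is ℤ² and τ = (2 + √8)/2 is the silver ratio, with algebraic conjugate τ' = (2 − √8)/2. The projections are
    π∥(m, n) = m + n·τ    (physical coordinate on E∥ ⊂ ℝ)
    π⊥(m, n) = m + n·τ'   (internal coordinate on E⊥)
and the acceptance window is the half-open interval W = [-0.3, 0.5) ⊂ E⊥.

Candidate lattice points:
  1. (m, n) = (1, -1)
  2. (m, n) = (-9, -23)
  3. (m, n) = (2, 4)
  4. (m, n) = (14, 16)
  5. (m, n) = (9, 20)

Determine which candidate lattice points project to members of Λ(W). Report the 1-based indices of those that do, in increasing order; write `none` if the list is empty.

3

Numerically τ ≈ 2.4142 and τ' = −1/τ ≈ -0.4142.
#1 (1,-1): internal coord 1 + (-1)·τ' = +1.4142; +1.4142 ∉ [-0.3, 0.5) → out
#2 (-9,-23): internal coord -9 + (-23)·τ' = +0.5269; +0.5269 ∉ [-0.3, 0.5) → out
#3 (2,4): internal coord 2 + (4)·τ' = +0.3431; +0.3431 ∈ [-0.3, 0.5) → IN Λ
#4 (14,16): internal coord 14 + (16)·τ' = +7.3726; +7.3726 ∉ [-0.3, 0.5) → out
#5 (9,20): internal coord 9 + (20)·τ' = +0.7157; +0.7157 ∉ [-0.3, 0.5) → out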